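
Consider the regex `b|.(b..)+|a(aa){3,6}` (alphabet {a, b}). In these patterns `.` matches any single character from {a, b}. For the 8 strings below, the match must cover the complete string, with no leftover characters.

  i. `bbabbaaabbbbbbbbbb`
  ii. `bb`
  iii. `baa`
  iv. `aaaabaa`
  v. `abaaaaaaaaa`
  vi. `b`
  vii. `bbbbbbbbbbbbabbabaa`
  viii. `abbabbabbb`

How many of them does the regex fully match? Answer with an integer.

3

i → no match
ii → no match
iii → no match
iv → no match
v → no match
vi → match
vii → match
viii → match
Total matched: 3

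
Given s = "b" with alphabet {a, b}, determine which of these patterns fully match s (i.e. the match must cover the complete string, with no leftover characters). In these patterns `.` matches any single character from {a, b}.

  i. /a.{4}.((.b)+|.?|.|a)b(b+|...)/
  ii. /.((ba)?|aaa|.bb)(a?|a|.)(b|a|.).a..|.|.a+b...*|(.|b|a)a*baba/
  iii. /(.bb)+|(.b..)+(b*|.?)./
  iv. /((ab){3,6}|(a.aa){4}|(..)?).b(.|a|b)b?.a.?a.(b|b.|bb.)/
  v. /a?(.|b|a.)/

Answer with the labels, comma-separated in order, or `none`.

i → no match — must start with "a"
ii → match
iii → no match
iv → no match
v → match

ii, v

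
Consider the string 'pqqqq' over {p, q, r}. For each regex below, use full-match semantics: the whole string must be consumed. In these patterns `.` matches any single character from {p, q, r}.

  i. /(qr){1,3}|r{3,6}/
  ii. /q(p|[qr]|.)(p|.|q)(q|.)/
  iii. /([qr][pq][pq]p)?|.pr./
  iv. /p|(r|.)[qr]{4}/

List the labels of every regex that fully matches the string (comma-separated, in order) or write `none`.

i → no match
ii → no match — must start with 'q'
iii → no match
iv → match

iv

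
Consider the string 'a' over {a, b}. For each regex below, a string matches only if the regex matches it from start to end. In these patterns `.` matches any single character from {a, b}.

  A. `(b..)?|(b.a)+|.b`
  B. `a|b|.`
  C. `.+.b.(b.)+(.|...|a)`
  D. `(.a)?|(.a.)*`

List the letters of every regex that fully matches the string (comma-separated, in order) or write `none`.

A → no match
B → match
C → no match
D → no match

B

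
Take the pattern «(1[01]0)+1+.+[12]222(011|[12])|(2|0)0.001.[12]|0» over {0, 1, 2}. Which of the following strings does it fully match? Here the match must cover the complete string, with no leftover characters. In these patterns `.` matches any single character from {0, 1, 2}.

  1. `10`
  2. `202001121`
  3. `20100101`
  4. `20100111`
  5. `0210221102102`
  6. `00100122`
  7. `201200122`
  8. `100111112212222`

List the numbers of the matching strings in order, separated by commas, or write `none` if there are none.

1 → no match
2 → no match
3 → match
4 → match
5 → no match
6 → match
7 → no match
8 → match

3, 4, 6, 8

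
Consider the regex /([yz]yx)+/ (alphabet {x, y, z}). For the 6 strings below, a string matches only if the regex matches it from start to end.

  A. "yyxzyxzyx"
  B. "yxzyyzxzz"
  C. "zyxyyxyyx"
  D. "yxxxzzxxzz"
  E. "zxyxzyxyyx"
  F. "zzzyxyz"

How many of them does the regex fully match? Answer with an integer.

A → match
B → no match — must end with "yx"
C → match
D → no match — must end with "yx"
E → no match
F → no match — must end with "yx"
Total matched: 2

2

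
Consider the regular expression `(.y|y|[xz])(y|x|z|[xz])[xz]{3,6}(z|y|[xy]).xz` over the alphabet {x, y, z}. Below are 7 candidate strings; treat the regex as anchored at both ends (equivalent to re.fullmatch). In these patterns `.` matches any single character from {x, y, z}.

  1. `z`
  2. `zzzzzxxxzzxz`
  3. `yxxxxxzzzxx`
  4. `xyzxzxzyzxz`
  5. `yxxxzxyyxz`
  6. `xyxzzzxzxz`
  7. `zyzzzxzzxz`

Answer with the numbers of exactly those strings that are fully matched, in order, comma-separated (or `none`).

1 → no match — must end with `xz`
2 → match
3 → no match — must end with `xz`
4 → match
5 → match
6 → match
7 → match

2, 4, 5, 6, 7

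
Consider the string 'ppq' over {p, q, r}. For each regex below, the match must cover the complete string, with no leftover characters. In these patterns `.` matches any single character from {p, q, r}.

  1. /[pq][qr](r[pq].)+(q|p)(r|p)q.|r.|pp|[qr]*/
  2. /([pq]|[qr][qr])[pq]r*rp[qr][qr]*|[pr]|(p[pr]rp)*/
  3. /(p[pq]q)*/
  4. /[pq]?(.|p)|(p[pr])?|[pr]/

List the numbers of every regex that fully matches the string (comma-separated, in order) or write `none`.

3

1 → no match
2 → no match
3 → match
4 → no match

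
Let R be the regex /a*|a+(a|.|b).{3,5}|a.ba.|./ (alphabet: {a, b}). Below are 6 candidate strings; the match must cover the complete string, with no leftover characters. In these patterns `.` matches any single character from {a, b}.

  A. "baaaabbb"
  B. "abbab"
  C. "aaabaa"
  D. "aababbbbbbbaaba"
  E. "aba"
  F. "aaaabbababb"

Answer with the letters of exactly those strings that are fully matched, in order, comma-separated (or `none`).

B, C

A. "baaaabbb" → no match
B. "abbab" → match
C. "aaabaa" → match
D → no match
E. "aba" → no match
F. "aaaabbababb" → no match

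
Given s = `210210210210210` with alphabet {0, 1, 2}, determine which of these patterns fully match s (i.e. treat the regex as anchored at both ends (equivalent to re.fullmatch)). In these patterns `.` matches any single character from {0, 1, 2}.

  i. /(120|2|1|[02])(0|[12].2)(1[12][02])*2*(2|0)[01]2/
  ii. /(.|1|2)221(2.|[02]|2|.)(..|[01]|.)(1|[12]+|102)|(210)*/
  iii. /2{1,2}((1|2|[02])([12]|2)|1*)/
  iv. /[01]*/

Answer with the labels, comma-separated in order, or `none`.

i → no match — must end with `2`
ii → match
iii → no match
iv → no match

ii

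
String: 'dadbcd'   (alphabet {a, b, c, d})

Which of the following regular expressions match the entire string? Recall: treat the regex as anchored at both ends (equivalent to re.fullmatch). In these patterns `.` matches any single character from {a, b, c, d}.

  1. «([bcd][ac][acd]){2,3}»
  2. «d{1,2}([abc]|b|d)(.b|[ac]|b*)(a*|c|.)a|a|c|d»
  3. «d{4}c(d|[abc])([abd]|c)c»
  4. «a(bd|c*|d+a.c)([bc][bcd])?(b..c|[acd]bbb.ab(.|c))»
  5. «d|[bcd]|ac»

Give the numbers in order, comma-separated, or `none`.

1 → match
2 → no match
3 → no match — must end with 'c'
4 → no match — must start with 'a'
5 → no match

1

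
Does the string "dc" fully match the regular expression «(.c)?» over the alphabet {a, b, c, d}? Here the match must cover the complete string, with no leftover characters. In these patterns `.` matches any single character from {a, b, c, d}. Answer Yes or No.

Yes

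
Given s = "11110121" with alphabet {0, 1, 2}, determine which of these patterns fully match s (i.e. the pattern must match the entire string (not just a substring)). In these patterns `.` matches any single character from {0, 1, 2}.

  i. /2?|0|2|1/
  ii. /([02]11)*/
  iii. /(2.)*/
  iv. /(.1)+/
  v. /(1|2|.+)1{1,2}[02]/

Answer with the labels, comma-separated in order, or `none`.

i → no match
ii → no match
iii → no match
iv → match
v → no match

iv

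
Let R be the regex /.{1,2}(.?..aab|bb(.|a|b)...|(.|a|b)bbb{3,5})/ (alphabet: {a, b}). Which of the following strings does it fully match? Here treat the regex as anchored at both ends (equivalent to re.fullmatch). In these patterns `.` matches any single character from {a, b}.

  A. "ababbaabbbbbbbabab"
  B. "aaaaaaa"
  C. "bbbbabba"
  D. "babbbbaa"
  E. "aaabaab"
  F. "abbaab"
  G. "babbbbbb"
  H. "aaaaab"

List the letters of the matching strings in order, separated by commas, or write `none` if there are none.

A → no match
B. "aaaaaaa" → no match
C. "bbbbabba" → match
D. "babbbbaa" → match
E. "aaabaab" → match
F. "abbaab" → match
G. "babbbbbb" → match
H. "aaaaab" → match

C, D, E, F, G, H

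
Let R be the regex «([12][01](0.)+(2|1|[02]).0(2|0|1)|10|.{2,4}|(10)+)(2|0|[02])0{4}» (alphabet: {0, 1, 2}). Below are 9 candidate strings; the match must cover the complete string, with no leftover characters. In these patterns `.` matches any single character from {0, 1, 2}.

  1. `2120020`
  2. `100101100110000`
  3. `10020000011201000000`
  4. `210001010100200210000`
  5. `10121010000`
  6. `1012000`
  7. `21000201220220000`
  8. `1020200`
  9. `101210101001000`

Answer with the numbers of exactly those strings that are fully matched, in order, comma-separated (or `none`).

1 → no match
2 → no match
3 → no match
4 → no match
5 → no match
6 → no match
7 → match
8 → no match
9 → no match

7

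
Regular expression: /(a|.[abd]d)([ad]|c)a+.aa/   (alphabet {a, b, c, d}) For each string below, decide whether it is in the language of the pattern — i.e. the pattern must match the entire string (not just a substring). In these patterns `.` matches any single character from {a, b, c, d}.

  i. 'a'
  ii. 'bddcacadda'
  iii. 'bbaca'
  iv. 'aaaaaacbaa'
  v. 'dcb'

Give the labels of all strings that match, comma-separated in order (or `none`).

none

i. 'a' → no match — must end with 'aa'
ii. 'bddcacadda' → no match — must end with 'aa'
iii. 'bbaca' → no match — must end with 'aa'
iv. 'aaaaaacbaa' → no match
v. 'dcb' → no match — must end with 'aa'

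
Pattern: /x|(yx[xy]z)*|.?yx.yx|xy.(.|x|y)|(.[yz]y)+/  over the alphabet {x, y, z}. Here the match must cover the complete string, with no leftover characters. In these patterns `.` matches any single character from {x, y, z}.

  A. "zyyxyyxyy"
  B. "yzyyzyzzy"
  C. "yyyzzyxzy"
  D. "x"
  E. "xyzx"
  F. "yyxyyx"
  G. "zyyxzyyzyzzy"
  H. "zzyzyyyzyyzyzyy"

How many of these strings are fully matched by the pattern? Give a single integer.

8

A → match
B → match
C → match
D → match
E → match
F → match
G → match
H → match
Total matched: 8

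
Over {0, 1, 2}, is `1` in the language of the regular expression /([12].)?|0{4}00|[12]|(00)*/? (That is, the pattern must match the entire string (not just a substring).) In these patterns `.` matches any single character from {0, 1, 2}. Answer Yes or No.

Yes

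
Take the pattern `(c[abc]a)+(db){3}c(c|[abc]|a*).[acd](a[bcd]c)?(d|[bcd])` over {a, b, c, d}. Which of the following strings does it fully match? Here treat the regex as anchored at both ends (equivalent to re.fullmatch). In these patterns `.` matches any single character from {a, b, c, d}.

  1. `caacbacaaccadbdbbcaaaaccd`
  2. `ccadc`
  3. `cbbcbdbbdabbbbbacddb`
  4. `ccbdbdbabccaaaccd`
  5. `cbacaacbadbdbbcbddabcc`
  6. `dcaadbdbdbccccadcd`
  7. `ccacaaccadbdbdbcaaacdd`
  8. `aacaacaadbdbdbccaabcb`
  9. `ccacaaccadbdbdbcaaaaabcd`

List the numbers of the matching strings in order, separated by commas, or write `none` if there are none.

7, 9

1 → no match
2 → no match
3 → no match
4 → no match
5 → no match
6 → no match — must start with `c`
7 → match
8 → no match — must start with `c`
9 → match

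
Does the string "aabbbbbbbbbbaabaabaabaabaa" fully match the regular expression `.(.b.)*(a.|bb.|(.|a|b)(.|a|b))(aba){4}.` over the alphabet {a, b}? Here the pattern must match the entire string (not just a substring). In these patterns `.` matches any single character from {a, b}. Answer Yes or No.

Yes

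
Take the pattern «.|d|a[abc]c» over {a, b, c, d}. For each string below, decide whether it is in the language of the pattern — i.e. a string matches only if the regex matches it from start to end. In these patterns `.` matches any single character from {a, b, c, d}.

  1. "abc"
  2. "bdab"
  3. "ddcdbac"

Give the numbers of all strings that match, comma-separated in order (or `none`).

1 → match
2 → no match
3 → no match

1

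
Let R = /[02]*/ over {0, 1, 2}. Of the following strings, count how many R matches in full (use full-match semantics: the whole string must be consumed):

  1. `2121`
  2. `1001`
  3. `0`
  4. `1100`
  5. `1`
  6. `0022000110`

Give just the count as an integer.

1 → no match
2 → no match
3 → match
4 → no match
5 → no match
6 → no match
Total matched: 1

1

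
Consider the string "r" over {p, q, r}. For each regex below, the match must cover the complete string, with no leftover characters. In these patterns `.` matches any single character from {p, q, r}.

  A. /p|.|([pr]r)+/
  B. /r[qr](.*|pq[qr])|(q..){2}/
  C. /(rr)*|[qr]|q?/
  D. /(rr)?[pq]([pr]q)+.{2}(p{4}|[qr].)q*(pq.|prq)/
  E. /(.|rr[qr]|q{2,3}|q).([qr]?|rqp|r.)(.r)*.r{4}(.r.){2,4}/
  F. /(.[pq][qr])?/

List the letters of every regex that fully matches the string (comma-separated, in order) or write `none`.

A, C

A → match
B → no match
C → match
D → no match
E → no match
F → no match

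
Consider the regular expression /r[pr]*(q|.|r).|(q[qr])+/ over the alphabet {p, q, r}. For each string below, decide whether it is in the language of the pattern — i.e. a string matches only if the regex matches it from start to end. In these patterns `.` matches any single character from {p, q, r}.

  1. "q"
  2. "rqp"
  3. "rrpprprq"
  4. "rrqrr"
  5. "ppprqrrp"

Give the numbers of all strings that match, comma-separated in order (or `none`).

1. "q" → no match
2. "rqp" → match
3. "rrpprprq" → match
4. "rrqrr" → no match
5. "ppprqrrp" → no match

2, 3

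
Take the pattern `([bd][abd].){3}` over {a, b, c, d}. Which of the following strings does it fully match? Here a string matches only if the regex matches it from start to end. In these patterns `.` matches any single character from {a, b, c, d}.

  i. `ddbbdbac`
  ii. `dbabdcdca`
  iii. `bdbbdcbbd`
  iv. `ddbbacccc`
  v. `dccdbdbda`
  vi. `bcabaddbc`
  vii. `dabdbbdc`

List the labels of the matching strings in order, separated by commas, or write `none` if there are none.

iii

i → no match
ii → no match
iii → match
iv → no match
v → no match
vi → no match
vii → no match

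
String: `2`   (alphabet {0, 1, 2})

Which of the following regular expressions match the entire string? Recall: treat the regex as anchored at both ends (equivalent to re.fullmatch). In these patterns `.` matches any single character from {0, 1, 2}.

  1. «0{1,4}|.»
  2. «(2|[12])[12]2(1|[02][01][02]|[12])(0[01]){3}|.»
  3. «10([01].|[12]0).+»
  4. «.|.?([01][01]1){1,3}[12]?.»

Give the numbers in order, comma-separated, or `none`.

1, 2, 4

1 → match
2 → match
3 → no match — must start with `10`
4 → match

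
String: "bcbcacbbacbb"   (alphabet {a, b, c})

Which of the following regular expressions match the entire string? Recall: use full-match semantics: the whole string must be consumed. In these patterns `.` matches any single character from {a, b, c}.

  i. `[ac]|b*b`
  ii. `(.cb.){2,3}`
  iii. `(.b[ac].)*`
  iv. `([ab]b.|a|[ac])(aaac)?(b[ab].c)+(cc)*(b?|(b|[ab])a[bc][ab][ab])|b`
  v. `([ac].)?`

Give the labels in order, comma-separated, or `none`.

ii

i → no match
ii → match
iii → no match
iv → no match
v → no match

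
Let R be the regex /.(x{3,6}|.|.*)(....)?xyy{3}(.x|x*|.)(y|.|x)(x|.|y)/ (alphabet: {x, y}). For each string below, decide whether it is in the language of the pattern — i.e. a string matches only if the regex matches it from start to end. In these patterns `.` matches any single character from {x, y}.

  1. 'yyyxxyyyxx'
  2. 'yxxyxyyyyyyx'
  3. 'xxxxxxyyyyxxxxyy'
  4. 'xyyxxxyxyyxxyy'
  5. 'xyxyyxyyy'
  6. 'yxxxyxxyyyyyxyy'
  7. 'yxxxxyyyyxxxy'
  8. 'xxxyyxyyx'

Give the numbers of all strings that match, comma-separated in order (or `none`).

2, 3, 6, 7

1. 'yyyxxyyyxx' → no match
2. 'yxxyxyyyyyyx' → match
3 → match
4 → no match
5. 'xyxyyxyyy' → no match
6 → match
7 → match
8. 'xxxyyxyyx' → no match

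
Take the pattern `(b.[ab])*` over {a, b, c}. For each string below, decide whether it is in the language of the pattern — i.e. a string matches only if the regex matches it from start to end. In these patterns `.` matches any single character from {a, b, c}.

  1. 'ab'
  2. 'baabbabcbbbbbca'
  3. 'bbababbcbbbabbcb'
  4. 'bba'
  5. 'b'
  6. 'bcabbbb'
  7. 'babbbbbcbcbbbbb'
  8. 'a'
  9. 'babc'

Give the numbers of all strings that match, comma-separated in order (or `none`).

2, 4

1. 'ab' → no match
2 → match
3 → no match
4. 'bba' → match
5. 'b' → no match
6. 'bcabbbb' → no match
7 → no match
8. 'a' → no match
9. 'babc' → no match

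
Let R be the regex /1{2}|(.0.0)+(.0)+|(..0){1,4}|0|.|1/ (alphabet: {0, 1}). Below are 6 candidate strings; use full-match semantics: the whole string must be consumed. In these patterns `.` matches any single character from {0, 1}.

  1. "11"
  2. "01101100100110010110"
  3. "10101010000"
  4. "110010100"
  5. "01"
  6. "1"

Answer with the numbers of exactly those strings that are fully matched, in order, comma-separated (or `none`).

1 → match
2 → no match
3 → no match
4 → match
5 → no match
6 → match

1, 4, 6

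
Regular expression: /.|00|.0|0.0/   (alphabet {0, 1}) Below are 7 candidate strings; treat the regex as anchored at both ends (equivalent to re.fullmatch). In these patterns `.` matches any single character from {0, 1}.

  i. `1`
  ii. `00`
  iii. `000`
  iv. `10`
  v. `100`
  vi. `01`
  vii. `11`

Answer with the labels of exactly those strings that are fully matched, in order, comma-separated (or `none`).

i → match
ii → match
iii → match
iv → match
v → no match
vi → no match
vii → no match

i, ii, iii, iv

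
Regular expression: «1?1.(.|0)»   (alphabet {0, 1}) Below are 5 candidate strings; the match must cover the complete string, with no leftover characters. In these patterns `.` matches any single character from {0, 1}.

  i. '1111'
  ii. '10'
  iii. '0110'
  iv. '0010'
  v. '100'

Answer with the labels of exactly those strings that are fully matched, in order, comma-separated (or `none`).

i → match
ii → no match
iii → no match
iv → no match
v → match

i, v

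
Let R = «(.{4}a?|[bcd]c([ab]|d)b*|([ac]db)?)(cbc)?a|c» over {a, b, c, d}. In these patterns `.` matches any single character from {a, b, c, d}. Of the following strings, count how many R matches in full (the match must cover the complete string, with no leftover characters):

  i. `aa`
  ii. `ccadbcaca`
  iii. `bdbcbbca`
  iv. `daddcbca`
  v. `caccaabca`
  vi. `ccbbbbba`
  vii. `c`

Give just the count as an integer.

3

i. `aa` → no match
ii. `ccadbcaca` → no match
iii. `bdbcbbca` → no match
iv. `daddcbca` → match
v. `caccaabca` → no match
vi. `ccbbbbba` → match
vii. `c` → match
Total matched: 3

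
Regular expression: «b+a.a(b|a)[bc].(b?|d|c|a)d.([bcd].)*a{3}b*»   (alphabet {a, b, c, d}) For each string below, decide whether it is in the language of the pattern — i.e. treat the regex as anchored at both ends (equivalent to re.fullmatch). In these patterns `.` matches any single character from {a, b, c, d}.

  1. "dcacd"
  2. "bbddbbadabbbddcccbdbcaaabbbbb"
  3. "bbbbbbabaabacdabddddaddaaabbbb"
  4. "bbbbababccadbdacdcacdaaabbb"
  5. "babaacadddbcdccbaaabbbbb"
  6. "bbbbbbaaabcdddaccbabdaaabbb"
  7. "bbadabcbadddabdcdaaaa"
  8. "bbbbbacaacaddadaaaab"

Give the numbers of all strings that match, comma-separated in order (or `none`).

3, 4, 5, 6, 8

1 → no match — must start with "b"
2 → no match
3 → match
4 → match
5 → match
6 → match
7 → no match
8 → match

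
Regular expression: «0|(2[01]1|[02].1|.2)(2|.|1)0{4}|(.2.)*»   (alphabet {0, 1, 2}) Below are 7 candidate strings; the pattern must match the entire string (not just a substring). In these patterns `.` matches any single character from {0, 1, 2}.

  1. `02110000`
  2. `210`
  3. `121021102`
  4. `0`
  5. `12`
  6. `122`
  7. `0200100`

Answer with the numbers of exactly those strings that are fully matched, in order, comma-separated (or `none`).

1, 4, 6

1 → match
2 → no match
3 → no match
4 → match
5 → no match
6 → match
7 → no match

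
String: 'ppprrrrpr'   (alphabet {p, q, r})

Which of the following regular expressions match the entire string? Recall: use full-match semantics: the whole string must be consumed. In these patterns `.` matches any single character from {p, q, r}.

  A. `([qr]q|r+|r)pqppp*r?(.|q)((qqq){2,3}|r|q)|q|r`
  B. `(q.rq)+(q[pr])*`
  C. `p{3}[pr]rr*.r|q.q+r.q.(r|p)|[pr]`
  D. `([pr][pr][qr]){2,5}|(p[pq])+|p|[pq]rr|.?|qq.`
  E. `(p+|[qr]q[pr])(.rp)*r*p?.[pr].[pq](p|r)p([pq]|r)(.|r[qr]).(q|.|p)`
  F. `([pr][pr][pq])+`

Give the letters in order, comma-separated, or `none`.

A → no match
B → no match — must start with 'q'
C → match
D → no match
E → no match
F → no match

C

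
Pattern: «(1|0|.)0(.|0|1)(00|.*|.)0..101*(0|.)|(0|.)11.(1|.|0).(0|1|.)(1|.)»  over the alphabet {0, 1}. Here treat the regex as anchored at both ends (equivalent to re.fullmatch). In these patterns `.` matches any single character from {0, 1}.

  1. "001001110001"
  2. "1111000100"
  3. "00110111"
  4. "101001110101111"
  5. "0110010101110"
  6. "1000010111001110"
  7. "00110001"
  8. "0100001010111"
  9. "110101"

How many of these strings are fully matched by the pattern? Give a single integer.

0

1 → no match
2 → no match
3 → no match
4 → no match
5 → no match
6 → no match
7 → no match
8 → no match
9 → no match
Total matched: 0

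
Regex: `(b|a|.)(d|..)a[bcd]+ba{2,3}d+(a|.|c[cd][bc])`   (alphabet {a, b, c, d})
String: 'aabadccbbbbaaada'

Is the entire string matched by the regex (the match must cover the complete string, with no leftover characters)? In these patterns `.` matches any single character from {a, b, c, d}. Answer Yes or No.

Yes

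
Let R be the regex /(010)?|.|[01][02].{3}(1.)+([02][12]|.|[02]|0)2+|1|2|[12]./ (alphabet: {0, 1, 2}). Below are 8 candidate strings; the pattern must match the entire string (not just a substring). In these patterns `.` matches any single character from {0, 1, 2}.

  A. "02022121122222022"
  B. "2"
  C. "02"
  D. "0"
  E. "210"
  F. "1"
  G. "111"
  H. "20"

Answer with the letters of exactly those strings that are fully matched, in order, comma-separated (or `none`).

A → no match
B → match
C → no match
D → match
E → no match
F → match
G → no match
H → match

B, D, F, H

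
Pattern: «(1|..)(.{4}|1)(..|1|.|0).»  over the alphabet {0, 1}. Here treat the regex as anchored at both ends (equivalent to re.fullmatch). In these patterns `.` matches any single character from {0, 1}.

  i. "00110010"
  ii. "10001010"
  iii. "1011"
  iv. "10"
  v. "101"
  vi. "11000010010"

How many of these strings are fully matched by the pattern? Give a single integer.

2

i → match
ii → match
iii → no match
iv → no match
v → no match
vi → no match
Total matched: 2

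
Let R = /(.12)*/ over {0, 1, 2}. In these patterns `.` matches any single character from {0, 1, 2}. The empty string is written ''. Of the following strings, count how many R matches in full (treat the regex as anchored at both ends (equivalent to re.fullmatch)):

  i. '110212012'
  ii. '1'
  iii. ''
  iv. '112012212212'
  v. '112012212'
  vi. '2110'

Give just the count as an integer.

3

i → no match
ii → no match
iii → match
iv → match
v → match
vi → no match
Total matched: 3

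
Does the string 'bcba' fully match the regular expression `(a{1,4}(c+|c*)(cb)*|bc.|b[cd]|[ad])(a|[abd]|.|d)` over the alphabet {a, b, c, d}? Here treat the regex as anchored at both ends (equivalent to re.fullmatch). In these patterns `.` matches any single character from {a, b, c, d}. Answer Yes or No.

Yes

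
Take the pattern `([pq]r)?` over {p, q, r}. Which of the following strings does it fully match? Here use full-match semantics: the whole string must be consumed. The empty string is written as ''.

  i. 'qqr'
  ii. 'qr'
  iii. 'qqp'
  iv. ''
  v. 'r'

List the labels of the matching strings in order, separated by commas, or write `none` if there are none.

i → no match
ii → match
iii → no match
iv → match
v → no match

ii, iv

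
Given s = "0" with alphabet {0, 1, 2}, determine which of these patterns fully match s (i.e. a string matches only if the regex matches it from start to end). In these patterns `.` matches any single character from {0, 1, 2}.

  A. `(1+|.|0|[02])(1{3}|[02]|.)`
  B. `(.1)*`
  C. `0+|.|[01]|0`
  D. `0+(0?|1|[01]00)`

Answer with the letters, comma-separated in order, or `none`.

C, D

A → no match
B → no match
C → match
D → match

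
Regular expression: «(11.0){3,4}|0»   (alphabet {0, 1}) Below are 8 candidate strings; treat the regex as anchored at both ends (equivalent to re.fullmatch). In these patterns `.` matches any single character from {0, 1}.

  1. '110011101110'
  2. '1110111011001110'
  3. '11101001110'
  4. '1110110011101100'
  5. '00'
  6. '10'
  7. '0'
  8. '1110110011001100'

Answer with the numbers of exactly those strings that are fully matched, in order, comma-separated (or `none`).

1, 2, 4, 7, 8

1 → match
2 → match
3 → no match
4 → match
5 → no match
6 → no match
7 → match
8 → match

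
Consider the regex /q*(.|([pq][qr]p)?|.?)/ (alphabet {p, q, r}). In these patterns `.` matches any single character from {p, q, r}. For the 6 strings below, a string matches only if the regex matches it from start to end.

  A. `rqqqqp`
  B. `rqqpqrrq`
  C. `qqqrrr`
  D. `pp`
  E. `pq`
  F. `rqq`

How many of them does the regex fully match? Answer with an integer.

0

A. `rqqqqp` → no match
B. `rqqpqrrq` → no match
C. `qqqrrr` → no match
D. `pp` → no match
E. `pq` → no match
F. `rqq` → no match
Total matched: 0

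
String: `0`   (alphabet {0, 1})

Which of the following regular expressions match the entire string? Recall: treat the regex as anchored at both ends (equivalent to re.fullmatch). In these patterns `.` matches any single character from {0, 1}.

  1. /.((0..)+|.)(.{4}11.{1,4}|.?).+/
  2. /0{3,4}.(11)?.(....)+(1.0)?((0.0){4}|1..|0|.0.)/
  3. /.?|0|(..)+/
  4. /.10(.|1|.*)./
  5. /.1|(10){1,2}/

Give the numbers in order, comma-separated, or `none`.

3

1 → no match
2 → no match
3 → match
4 → no match
5 → no match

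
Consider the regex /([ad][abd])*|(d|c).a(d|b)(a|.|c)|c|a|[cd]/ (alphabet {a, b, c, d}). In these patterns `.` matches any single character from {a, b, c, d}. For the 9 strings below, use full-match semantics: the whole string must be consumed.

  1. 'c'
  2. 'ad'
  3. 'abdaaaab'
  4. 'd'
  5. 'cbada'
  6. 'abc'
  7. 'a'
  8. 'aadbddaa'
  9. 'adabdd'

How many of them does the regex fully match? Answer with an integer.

8

1 → match
2 → match
3 → match
4 → match
5 → match
6 → no match
7 → match
8 → match
9 → match
Total matched: 8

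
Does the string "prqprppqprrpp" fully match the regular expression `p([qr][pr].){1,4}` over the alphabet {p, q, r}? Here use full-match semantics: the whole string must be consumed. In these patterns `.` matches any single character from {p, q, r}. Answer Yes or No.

No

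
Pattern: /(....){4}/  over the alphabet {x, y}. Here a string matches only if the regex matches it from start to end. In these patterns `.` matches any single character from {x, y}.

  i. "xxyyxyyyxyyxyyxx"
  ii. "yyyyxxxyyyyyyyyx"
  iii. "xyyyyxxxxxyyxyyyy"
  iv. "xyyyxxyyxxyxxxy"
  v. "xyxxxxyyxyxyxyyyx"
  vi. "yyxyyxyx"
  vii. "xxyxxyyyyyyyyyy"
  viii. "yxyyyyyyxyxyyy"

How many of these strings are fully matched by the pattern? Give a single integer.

2

i → match
ii → match
iii → no match
iv → no match
v → no match
vi. "yyxyyxyx" → no match
vii → no match
viii → no match
Total matched: 2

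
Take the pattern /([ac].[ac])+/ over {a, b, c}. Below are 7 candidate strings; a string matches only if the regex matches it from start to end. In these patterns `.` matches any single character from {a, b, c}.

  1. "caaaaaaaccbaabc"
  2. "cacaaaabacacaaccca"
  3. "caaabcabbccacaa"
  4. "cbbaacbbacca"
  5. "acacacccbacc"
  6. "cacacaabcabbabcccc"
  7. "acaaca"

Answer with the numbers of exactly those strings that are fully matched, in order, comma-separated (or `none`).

1, 2, 7

1 → match
2 → match
3 → no match
4. "cbbaacbbacca" → no match
5. "acacacccbacc" → no match
6 → no match
7. "acaaca" → match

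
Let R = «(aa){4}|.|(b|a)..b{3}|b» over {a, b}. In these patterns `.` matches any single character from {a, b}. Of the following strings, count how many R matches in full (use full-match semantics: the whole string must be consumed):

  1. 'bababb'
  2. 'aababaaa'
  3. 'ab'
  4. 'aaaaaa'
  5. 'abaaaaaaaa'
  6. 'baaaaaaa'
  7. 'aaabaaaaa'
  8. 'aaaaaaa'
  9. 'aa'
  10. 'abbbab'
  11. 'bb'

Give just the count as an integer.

0

1 → no match
2 → no match
3 → no match
4 → no match
5 → no match
6 → no match
7 → no match
8 → no match
9 → no match
10 → no match
11 → no match
Total matched: 0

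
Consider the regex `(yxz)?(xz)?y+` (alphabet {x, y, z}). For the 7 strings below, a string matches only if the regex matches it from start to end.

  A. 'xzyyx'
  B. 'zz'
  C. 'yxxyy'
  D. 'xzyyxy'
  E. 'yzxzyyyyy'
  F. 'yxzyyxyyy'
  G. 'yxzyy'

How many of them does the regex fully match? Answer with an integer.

A → no match — must end with 'y'
B → no match — must end with 'y'
C → no match
D → no match
E → no match
F → no match
G → match
Total matched: 1

1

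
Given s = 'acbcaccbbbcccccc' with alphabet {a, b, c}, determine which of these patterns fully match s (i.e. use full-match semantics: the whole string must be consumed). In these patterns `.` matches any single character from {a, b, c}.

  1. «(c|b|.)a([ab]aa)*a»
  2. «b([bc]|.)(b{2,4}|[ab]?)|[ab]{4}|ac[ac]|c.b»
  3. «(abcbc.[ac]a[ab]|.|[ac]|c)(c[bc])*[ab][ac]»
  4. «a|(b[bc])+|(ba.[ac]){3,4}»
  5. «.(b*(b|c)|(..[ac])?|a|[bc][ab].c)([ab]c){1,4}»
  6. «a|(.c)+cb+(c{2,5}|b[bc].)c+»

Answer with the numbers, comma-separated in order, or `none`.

1 → no match — must end with 'a'
2 → no match
3 → no match
4 → no match
5 → no match
6 → match

6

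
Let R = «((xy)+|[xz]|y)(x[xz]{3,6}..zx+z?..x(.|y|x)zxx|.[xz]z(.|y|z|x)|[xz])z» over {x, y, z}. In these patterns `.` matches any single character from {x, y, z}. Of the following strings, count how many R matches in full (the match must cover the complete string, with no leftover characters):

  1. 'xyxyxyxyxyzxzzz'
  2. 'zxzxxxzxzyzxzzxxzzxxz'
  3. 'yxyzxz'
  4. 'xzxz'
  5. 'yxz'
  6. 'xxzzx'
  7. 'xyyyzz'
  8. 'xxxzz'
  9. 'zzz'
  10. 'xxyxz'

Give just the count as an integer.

1 → match
2 → match
3 → no match
4 → no match
5 → match
6 → no match — must end with 'z'
7 → no match
8 → no match
9 → match
10 → no match
Total matched: 4

4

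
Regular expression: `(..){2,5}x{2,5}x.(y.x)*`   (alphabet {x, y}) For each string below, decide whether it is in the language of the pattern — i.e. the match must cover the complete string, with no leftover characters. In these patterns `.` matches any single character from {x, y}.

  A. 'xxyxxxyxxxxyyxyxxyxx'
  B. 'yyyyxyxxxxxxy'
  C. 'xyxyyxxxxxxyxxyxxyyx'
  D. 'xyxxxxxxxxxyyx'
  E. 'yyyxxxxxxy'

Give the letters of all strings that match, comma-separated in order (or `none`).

B, C, D, E

A → no match
B → match
C → match
D → match
E. 'yyyxxxxxxy' → match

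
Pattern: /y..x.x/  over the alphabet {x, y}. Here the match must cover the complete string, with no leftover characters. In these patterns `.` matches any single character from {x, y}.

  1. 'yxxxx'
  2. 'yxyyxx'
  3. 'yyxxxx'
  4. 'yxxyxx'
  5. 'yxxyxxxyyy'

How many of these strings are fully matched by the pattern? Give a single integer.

1 → no match
2 → no match
3 → match
4 → no match
5 → no match — must end with 'x'
Total matched: 1

1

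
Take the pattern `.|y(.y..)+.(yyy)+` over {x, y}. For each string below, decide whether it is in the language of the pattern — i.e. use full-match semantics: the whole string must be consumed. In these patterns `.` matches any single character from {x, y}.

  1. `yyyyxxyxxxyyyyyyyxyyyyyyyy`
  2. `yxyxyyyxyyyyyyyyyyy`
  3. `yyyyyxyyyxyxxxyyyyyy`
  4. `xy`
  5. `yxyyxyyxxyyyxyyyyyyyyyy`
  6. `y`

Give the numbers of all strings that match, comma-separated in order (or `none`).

2, 3, 5, 6

1 → no match
2 → match
3 → match
4. `xy` → no match
5 → match
6. `y` → match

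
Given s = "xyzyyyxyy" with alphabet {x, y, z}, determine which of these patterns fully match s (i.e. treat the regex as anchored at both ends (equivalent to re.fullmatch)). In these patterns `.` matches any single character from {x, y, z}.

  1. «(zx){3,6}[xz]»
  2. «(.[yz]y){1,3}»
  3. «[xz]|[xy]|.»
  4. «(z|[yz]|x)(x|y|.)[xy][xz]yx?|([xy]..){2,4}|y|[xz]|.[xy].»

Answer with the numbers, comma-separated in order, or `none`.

4

1 → no match — must start with "zx"
2 → no match
3 → no match
4 → match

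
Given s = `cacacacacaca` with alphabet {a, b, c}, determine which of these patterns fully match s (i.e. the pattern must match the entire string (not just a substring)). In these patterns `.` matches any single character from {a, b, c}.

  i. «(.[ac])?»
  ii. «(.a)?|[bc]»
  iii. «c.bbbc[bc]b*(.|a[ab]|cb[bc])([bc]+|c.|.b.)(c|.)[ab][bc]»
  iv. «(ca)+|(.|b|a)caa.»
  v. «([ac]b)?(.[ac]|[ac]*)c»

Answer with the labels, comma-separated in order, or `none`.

i → no match
ii → no match
iii → no match
iv → match
v → no match — must end with `c`

iv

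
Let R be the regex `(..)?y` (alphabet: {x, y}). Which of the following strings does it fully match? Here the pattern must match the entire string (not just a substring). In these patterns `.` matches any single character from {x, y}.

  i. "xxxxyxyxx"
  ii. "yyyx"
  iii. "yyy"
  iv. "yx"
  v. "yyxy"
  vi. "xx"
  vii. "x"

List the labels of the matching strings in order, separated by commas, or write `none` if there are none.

i → no match — must end with "y"
ii → no match — must end with "y"
iii → match
iv → no match — must end with "y"
v → no match
vi → no match — must end with "y"
vii → no match — must end with "y"

iii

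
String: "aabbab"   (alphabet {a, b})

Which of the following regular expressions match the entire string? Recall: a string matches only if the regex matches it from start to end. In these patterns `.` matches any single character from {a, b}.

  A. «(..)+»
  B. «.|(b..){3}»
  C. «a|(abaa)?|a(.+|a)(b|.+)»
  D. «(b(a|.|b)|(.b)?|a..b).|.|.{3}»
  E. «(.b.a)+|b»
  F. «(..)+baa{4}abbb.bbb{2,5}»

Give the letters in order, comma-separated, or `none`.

A, C

A → match
B → no match
C → match
D → no match
E → no match
F → no match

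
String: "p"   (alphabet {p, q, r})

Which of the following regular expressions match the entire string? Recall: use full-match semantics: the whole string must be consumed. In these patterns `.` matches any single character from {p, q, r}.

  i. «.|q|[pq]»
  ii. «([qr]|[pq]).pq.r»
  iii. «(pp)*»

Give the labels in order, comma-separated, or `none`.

i

i → match
ii → no match — must end with "r"
iii → no match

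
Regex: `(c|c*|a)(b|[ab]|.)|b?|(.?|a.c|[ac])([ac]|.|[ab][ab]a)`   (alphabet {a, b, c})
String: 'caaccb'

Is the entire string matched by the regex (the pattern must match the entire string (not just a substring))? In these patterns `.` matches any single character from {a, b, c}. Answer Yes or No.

No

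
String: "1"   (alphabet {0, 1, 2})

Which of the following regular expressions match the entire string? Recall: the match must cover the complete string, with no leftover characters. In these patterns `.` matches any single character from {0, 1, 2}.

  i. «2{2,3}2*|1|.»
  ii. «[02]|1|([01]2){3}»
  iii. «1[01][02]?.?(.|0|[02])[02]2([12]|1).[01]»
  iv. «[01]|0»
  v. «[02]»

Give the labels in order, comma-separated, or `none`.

i → match
ii → match
iii → no match
iv → match
v → no match

i, ii, iv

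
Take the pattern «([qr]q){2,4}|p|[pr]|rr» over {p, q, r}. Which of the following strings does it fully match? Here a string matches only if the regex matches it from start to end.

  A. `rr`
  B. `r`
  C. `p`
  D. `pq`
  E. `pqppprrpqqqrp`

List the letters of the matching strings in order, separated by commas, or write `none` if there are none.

A, B, C

A → match
B → match
C → match
D → no match
E → no match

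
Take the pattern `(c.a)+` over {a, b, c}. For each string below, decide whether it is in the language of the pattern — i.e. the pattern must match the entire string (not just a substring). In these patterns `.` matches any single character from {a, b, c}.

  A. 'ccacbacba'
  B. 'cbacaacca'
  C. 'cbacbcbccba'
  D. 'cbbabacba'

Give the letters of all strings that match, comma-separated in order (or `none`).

A → match
B → match
C → no match
D → no match

A, B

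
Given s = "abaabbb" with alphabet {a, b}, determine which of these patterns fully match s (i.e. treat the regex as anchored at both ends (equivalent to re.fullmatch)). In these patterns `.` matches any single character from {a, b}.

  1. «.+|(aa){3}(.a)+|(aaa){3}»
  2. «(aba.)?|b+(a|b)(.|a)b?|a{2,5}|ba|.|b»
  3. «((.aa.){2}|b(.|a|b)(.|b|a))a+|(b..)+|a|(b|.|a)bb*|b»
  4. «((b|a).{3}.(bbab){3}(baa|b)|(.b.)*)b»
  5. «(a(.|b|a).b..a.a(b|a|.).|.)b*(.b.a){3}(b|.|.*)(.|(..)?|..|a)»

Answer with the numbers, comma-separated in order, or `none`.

1, 4

1 → match
2 → no match
3 → no match
4 → match
5 → no match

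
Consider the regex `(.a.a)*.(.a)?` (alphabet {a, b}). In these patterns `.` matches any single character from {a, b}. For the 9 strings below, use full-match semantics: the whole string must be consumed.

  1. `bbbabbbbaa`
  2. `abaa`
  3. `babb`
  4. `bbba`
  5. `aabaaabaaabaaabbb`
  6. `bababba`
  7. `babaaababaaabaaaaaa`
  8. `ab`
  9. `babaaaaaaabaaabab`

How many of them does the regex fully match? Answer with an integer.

1 → no match
2 → no match
3 → no match
4 → no match
5 → no match
6 → match
7 → match
8 → no match
9 → match
Total matched: 3

3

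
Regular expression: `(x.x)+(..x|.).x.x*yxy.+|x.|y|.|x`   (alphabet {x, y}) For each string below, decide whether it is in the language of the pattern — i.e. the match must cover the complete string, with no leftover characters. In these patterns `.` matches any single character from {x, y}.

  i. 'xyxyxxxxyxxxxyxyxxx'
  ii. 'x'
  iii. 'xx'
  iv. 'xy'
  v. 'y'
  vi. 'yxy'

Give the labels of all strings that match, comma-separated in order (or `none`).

i, ii, iii, iv, v

i → match
ii → match
iii → match
iv → match
v → match
vi → no match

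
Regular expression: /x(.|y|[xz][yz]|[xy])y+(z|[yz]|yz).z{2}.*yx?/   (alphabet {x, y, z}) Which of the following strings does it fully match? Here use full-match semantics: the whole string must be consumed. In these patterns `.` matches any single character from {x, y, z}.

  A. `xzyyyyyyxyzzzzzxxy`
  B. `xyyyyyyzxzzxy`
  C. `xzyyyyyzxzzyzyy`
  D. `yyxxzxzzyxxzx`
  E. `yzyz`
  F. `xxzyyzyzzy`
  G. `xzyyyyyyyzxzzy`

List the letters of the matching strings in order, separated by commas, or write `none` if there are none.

B, C, F, G

A → no match
B → match
C → match
D → no match — must start with `x`
E → no match — must start with `x`
F → match
G → match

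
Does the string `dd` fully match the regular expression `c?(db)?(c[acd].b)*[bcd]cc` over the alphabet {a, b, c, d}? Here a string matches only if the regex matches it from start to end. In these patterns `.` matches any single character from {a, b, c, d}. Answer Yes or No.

Every match must end with `cc`, but `dd` does not.

No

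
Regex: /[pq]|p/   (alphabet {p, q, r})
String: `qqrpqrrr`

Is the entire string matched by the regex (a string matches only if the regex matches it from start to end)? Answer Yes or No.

No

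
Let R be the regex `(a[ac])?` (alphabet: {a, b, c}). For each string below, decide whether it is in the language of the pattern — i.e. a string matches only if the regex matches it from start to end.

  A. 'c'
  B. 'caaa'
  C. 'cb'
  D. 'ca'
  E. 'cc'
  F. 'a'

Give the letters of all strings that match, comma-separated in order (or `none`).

A. 'c' → no match
B. 'caaa' → no match
C. 'cb' → no match
D. 'ca' → no match
E. 'cc' → no match
F. 'a' → no match

none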